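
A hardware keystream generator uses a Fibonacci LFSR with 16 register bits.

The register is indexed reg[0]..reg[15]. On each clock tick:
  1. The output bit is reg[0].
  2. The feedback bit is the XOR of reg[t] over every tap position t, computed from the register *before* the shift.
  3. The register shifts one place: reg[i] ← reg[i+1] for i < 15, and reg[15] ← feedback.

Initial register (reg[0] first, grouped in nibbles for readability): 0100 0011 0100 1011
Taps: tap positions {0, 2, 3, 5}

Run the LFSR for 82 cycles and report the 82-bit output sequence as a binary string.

k : reg_k → out_k, fb_k
0: 0100001101001011 → 0, fb=0
1: 1000011010010110 → 1, fb=0
2: 0000110100101100 → 0, fb=1
3: 0001101001011001 → 0, fb=1
4: 0011010010110011 → 0, fb=1
5: 0110100101100111 → 0, fb=1
6: 1101001011001111 → 1, fb=0
7: 1010010110011110 → 1, fb=1
8: 0100101100111101 → 0, fb=0
9: 1001011001111010 → 1, fb=1
10: 0010110011110101 → 0, fb=0
11: 0101100111101010 → 0, fb=1
12: 1011001111010101 → 1, fb=1
13: 0110011110101011 → 0, fb=0
14: 1100111101010110 → 1, fb=0
15: 1001111010101100 → 1, fb=1
16: 0011110101011001 → 0, fb=1
17: 0111101010110011 → 0, fb=0
18: 1111010101100110 → 1, fb=0
19: 1110101011001100 → 1, fb=0
20: 1101010110011000 → 1, fb=1
21: 1010101100110001 → 1, fb=0
22: 0101011001100010 → 0, fb=0
23: 1010110011000100 → 1, fb=1
24: 0101100110001001 → 0, fb=1
25: 1011001100010011 → 1, fb=1
26: 0110011000100111 → 0, fb=0
27: 1100110001001110 → 1, fb=0
28: 1001100010011100 → 1, fb=0
29: 0011000100111000 → 0, fb=0
30: 0110001001110000 → 0, fb=1
31: 1100010011100001 → 1, fb=0
32: 1000100111000010 → 1, fb=1
33: 0001001110000101 → 0, fb=1
34: 0010011100001011 → 0, fb=0
35: 0100111000010110 → 0, fb=1
36: 1001110000101101 → 1, fb=1
37: 0011100001011011 → 0, fb=0
38: 0111000010110110 → 0, fb=0
39: 1110000101101100 → 1, fb=0
40: 1100001011011000 → 1, fb=1
41: 1000010110110001 → 1, fb=0
42: 0000101101100010 → 0, fb=0
43: 0001011011000100 → 0, fb=0
44: 0010110110001000 → 0, fb=0
45: 0101101100010000 → 0, fb=1
46: 1011011000100001 → 1, fb=0
47: 0110110001000010 → 0, fb=0
48: 1101100010000100 → 1, fb=0
49: 1011000100001000 → 1, fb=1
50: 0110001000010001 → 0, fb=1
51: 1100010000100011 → 1, fb=0
52: 1000100001000110 → 1, fb=1
53: 0001000010001101 → 0, fb=1
54: 0010000100011011 → 0, fb=1
55: 0100001000110111 → 0, fb=0
56: 1000010001101110 → 1, fb=0
57: 0000100011011100 → 0, fb=0
58: 0001000110111000 → 0, fb=1
59: 0010001101110001 → 0, fb=1
60: 0100011011100011 → 0, fb=1
61: 1000110111000111 → 1, fb=0
62: 0001101110001110 → 0, fb=1
63: 0011011100011101 → 0, fb=1
64: 0110111000111011 → 0, fb=0
65: 1101110001110110 → 1, fb=1
66: 1011100011101101 → 1, fb=1
67: 0111000111011011 → 0, fb=0
68: 1110001110110110 → 1, fb=0
69: 1100011101101100 → 1, fb=0
70: 1000111011011000 → 1, fb=0
71: 0001110110110000 → 0, fb=0
72: 0011101101100000 → 0, fb=0
73: 0111011011000000 → 0, fb=1
74: 1110110110000001 → 1, fb=1
75: 1101101100000011 → 1, fb=0
76: 1011011000000110 → 1, fb=0
77: 0110110000001100 → 0, fb=0
78: 1101100000011000 → 1, fb=0
79: 1011000000110000 → 1, fb=1
80: 0110000001100001 → 0, fb=1
81: 1100000011000011 → 1, fb=1

0100001101001011001111010101100110001001110000101101100010000100011011100011101101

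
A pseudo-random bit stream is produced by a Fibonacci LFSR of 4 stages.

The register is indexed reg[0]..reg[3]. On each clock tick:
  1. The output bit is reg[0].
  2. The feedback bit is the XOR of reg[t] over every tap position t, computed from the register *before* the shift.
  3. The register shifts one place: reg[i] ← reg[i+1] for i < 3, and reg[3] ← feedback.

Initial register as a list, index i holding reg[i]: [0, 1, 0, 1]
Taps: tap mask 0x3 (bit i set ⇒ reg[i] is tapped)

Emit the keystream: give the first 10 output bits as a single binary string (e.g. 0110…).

k : reg_k → out_k, fb_k
0: 0101 → 0, fb=1
1: 1011 → 1, fb=1
2: 0111 → 0, fb=1
3: 1111 → 1, fb=0
4: 1110 → 1, fb=0
5: 1100 → 1, fb=0
6: 1000 → 1, fb=1
7: 0001 → 0, fb=0
8: 0010 → 0, fb=0
9: 0100 → 0, fb=1

0101111000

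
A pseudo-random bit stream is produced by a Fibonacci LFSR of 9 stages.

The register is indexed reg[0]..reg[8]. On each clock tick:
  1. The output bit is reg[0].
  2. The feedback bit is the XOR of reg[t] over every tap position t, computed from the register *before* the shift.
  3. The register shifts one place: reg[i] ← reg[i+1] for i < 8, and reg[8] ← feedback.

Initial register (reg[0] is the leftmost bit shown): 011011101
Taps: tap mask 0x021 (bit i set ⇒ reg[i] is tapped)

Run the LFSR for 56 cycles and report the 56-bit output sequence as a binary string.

01101110110110101100000101110111110001111001101001101011

step | reg (before) | out | fb
   0 | 011011101 | 0 | 1
   1 | 110111011 | 1 | 0
   2 | 101110110 | 1 | 1
   3 | 011101101 | 0 | 1
   4 | 111011011 | 1 | 0
   5 | 110110110 | 1 | 1
   6 | 101101101 | 1 | 0
   7 | 011011010 | 0 | 1
   8 | 110110101 | 1 | 1
   9 | 101101011 | 1 | 0
  10 | 011010110 | 0 | 0
  11 | 110101100 | 1 | 0
  12 | 101011000 | 1 | 0
  13 | 010110000 | 0 | 0
  14 | 101100000 | 1 | 1
  15 | 011000001 | 0 | 0
  16 | 110000010 | 1 | 1
  17 | 100000101 | 1 | 1
  18 | 000001011 | 0 | 1
  19 | 000010111 | 0 | 0
  20 | 000101110 | 0 | 1
  21 | 001011101 | 0 | 1
  22 | 010111011 | 0 | 1
  23 | 101110111 | 1 | 1
  24 | 011101111 | 0 | 1
  25 | 111011111 | 1 | 0
  26 | 110111110 | 1 | 0
  27 | 101111100 | 1 | 0
  28 | 011111000 | 0 | 1
  29 | 111110001 | 1 | 1
  30 | 111100011 | 1 | 1
  31 | 111000111 | 1 | 1
  32 | 110001111 | 1 | 0
  33 | 100011110 | 1 | 0
  34 | 000111100 | 0 | 1
  35 | 001111001 | 0 | 1
  36 | 011110011 | 0 | 0
  37 | 111100110 | 1 | 1
  38 | 111001101 | 1 | 0
  39 | 110011010 | 1 | 0
  40 | 100110100 | 1 | 1
  41 | 001101001 | 0 | 1
  42 | 011010011 | 0 | 0
  43 | 110100110 | 1 | 1
  44 | 101001101 | 1 | 0
  45 | 010011010 | 0 | 1
  46 | 100110101 | 1 | 1
  47 | 001101011 | 0 | 1
  48 | 011010111 | 0 | 0
  49 | 110101110 | 1 | 0
  50 | 101011100 | 1 | 0
  51 | 010111000 | 0 | 1
  52 | 101110001 | 1 | 1
  53 | 011100011 | 0 | 0
  54 | 111000110 | 1 | 1
  55 | 110001101 | 1 | 0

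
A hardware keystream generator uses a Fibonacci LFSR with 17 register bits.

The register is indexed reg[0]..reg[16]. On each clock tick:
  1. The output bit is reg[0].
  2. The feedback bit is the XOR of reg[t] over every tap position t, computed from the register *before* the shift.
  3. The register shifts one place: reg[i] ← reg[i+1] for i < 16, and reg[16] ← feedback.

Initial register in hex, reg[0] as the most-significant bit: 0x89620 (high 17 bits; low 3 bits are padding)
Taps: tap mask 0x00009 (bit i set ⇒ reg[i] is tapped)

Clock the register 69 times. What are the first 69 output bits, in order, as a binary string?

100010010110001001100001001110001011010001111110100010111100010101101

step | reg (before) | out | fb
   0 | 10001001011000100 | 1 | 1
   1 | 00010010110001001 | 0 | 1
   2 | 00100101100010011 | 0 | 0
   3 | 01001011000100110 | 0 | 0
   4 | 10010110001001100 | 1 | 0
   5 | 00101100010011000 | 0 | 0
   6 | 01011000100110000 | 0 | 1
   7 | 10110001001100001 | 1 | 0
   8 | 01100010011000010 | 0 | 0
   9 | 11000100110000100 | 1 | 1
  10 | 10001001100001001 | 1 | 1
  11 | 00010011000010011 | 0 | 1
  12 | 00100110000100111 | 0 | 0
  13 | 01001100001001110 | 0 | 0
  14 | 10011000010011100 | 1 | 0
  15 | 00110000100111000 | 0 | 1
  16 | 01100001001110001 | 0 | 0
  17 | 11000010011100010 | 1 | 1
  18 | 10000100111000101 | 1 | 1
  19 | 00001001110001011 | 0 | 0
  20 | 00010011100010110 | 0 | 1
  21 | 00100111000101101 | 0 | 0
  22 | 01001110001011010 | 0 | 0
  23 | 10011100010110100 | 1 | 0
  24 | 00111000101101000 | 0 | 1
  25 | 01110001011010001 | 0 | 1
  26 | 11100010110100011 | 1 | 1
  27 | 11000101101000111 | 1 | 1
  28 | 10001011010001111 | 1 | 1
  29 | 00010110100011111 | 0 | 1
  30 | 00101101000111111 | 0 | 0
  31 | 01011010001111110 | 0 | 1
  32 | 10110100011111101 | 1 | 0
  33 | 01101000111111010 | 0 | 0
  34 | 11010001111110100 | 1 | 0
  35 | 10100011111101000 | 1 | 1
  36 | 01000111111010001 | 0 | 0
  37 | 10001111110100010 | 1 | 1
  38 | 00011111101000101 | 0 | 1
  39 | 00111111010001011 | 0 | 1
  40 | 01111110100010111 | 0 | 1
  41 | 11111101000101111 | 1 | 0
  42 | 11111010001011110 | 1 | 0
  43 | 11110100010111100 | 1 | 0
  44 | 11101000101111000 | 1 | 1
  45 | 11010001011110001 | 1 | 0
  46 | 10100010111100010 | 1 | 1
  47 | 01000101111000101 | 0 | 0
  48 | 10001011110001010 | 1 | 1
  49 | 00010111100010101 | 0 | 1
  50 | 00101111000101011 | 0 | 0
  51 | 01011110001010110 | 0 | 1
  52 | 10111100010101101 | 1 | 0
  53 | 01111000101011010 | 0 | 1
  54 | 11110001010110101 | 1 | 0
  55 | 11100010101101010 | 1 | 1
  56 | 11000101011010101 | 1 | 1
  57 | 10001010110101011 | 1 | 1
  58 | 00010101101010111 | 0 | 1
  59 | 00101011010101111 | 0 | 0
  60 | 01010110101011110 | 0 | 1
  61 | 10101101010111101 | 1 | 1
  62 | 01011010101111011 | 0 | 1
  63 | 10110101011110111 | 1 | 0
  64 | 01101010111101110 | 0 | 0
  65 | 11010101111011100 | 1 | 0
  66 | 10101011110111000 | 1 | 1
  67 | 01010111101110001 | 0 | 1
  68 | 10101111011100011 | 1 | 1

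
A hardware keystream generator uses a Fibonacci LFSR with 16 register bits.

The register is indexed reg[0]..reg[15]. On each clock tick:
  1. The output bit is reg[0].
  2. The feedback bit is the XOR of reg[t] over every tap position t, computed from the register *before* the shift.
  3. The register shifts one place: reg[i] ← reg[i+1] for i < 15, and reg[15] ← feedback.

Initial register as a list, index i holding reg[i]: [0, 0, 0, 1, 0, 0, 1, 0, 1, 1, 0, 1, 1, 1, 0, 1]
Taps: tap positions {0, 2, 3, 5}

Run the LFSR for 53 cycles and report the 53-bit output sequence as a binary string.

tick  register→output (feedback)
  0  0001001011011101→0 (1)
  1  0010010110111011→0 (0)
  2  0100101101110110→0 (0)
  3  1001011011101100→1 (1)
  4  0010110111011001→0 (0)
  5  0101101110110010→0 (1)
  6  1011011101100101→1 (0)
  7  0110111011001010→0 (0)
  8  1101110110010100→1 (1)
  9  1011101100101001→1 (1)
 10  0111011001010011→0 (1)
 11  1110110010100111→1 (1)
 12  1101100101001111→1 (0)
 13  1011001010011110→1 (1)
 14  0110010100111101→0 (0)
 15  1100101001111010→1 (1)
 16  1001010011110101→1 (1)
 17  0010100111101011→0 (1)
 18  0101001111010111→0 (1)
 19  1010011110101111→1 (1)
 20  0100111101011111→0 (1)
 21  1001111010111111→1 (1)
 22  0011110101111111→0 (1)
 23  0111101011111111→0 (0)
 24  1111010111111110→1 (0)
 25  1110101111111100→1 (0)
 26  1101011111111000→1 (1)
 27  1010111111110001→1 (1)
 28  0101111111100011→0 (0)
 29  1011111111000110→1 (0)
 30  0111111110001100→0 (1)
 31  1111111100011001→1 (0)
 32  1111111000110010→1 (0)
 33  1111110001100100→1 (0)
 34  1111100011001000→1 (1)
 35  1111000110010001→1 (1)
 36  1110001100100011→1 (0)
 37  1100011001000110→1 (0)
 38  1000110010001100→1 (0)
 39  0001100100011000→0 (1)
 40  0011001000110001→0 (0)
 41  0110010001100010→0 (0)
 42  1100100011000100→1 (1)
 43  1001000110001001→1 (0)
 44  0010001100010010→0 (1)
 45  0100011000100101→0 (1)
 46  1000110001001011→1 (0)
 47  0001100010010110→0 (1)
 48  0011000100101101→0 (0)
 49  0110001001011010→0 (1)
 50  1100010010110101→1 (0)
 51  1000100101101010→1 (1)
 52  0001001011010101→0 (1)

00010010110111011001010011110101111111100011001000110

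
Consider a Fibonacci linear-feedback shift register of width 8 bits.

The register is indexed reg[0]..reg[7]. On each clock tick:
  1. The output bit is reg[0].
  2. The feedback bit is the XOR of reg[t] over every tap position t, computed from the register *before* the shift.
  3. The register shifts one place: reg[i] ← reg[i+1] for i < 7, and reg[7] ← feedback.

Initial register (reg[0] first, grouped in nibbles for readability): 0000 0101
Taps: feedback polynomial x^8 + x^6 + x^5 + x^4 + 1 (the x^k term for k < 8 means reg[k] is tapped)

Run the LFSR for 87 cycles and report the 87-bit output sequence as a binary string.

000001011000111101000011111111001000010100111110101010111000001100010101100110010111111

step | reg (before) | out | fb
   0 | 00000101 | 0 | 1
   1 | 00001011 | 0 | 0
   2 | 00010110 | 0 | 0
   3 | 00101100 | 0 | 0
   4 | 01011000 | 0 | 1
   5 | 10110001 | 1 | 1
   6 | 01100011 | 0 | 1
   7 | 11000111 | 1 | 1
   8 | 10001111 | 1 | 0
   9 | 00011110 | 0 | 1
  10 | 00111101 | 0 | 0
  11 | 01111010 | 0 | 0
  12 | 11110100 | 1 | 0
  13 | 11101000 | 1 | 0
  14 | 11010000 | 1 | 1
  15 | 10100001 | 1 | 1
  16 | 01000011 | 0 | 1
  17 | 10000111 | 1 | 1
  18 | 00001111 | 0 | 1
  19 | 00011111 | 0 | 1
  20 | 00111111 | 0 | 1
  21 | 01111111 | 0 | 1
  22 | 11111111 | 1 | 0
  23 | 11111110 | 1 | 0
  24 | 11111100 | 1 | 1
  25 | 11111001 | 1 | 0
  26 | 11110010 | 1 | 0
  27 | 11100100 | 1 | 0
  28 | 11001000 | 1 | 0
  29 | 10010000 | 1 | 1
  30 | 00100001 | 0 | 0
  31 | 01000010 | 0 | 1
  32 | 10000101 | 1 | 0
  33 | 00001010 | 0 | 0
  34 | 00010100 | 0 | 1
  35 | 00101001 | 0 | 1
  36 | 01010011 | 0 | 1
  37 | 10100111 | 1 | 1
  38 | 01001111 | 0 | 1
  39 | 10011111 | 1 | 0
  40 | 00111110 | 0 | 1
  41 | 01111101 | 0 | 0
  42 | 11111010 | 1 | 1
  43 | 11110101 | 1 | 0
  44 | 11101010 | 1 | 1
  45 | 11010101 | 1 | 0
  46 | 10101010 | 1 | 1
  47 | 01010101 | 0 | 1
  48 | 10101011 | 1 | 1
  49 | 01010111 | 0 | 0
  50 | 10101110 | 1 | 0
  51 | 01011100 | 0 | 0
  52 | 10111000 | 1 | 0
  53 | 01110000 | 0 | 0
  54 | 11100000 | 1 | 1
  55 | 11000001 | 1 | 1
  56 | 10000011 | 1 | 0
  57 | 00000110 | 0 | 0
  58 | 00001100 | 0 | 0
  59 | 00011000 | 0 | 1
  60 | 00110001 | 0 | 0
  61 | 01100010 | 0 | 1
  62 | 11000101 | 1 | 0
  63 | 10001010 | 1 | 1
  64 | 00010101 | 0 | 1
  65 | 00101011 | 0 | 0
  66 | 01010110 | 0 | 0
  67 | 10101100 | 1 | 1
  68 | 01011001 | 0 | 1
  69 | 10110011 | 1 | 0
  70 | 01100110 | 0 | 0
  71 | 11001100 | 1 | 1
  72 | 10011001 | 1 | 0
  73 | 00110010 | 0 | 1
  74 | 01100101 | 0 | 1
  75 | 11001011 | 1 | 1
  76 | 10010111 | 1 | 1
  77 | 00101111 | 0 | 1
  78 | 01011111 | 0 | 1
  79 | 10111111 | 1 | 0
  80 | 01111110 | 0 | 1
  81 | 11111101 | 1 | 1
  82 | 11111011 | 1 | 1
  83 | 11110111 | 1 | 1
  84 | 11101111 | 1 | 0
  85 | 11011110 | 1 | 0
  86 | 10111100 | 1 | 1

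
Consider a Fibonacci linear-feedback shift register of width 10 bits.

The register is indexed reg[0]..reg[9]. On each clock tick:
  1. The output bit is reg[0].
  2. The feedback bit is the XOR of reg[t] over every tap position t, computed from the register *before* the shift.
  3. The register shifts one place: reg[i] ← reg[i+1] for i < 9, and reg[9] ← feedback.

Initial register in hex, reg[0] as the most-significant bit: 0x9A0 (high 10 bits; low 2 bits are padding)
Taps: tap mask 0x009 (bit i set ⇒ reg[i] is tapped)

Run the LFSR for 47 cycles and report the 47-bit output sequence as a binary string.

10011010000100101010000111101011101011011011000

tick  register→output (feedback)
  0  1001101000→1 (0)
  1  0011010000→0 (1)
  2  0110100001→0 (0)
  3  1101000010→1 (0)
  4  1010000100→1 (1)
  5  0100001001→0 (0)
  6  1000010010→1 (1)
  7  0000100101→0 (0)
  8  0001001010→0 (1)
  9  0010010101→0 (0)
 10  0100101010→0 (0)
 11  1001010100→1 (0)
 12  0010101000→0 (0)
 13  0101010000→0 (1)
 14  1010100001→1 (1)
 15  0101000011→0 (1)
 16  1010000111→1 (1)
 17  0100001111→0 (0)
 18  1000011110→1 (1)
 19  0000111101→0 (0)
 20  0001111010→0 (1)
 21  0011110101→0 (1)
 22  0111101011→0 (1)
 23  1111010111→1 (0)
 24  1110101110→1 (1)
 25  1101011101→1 (0)
 26  1010111010→1 (1)
 27  0101110101→0 (1)
 28  1011101011→1 (0)
 29  0111010110→0 (1)
 30  1110101101→1 (1)
 31  1101011011→1 (0)
 32  1010110110→1 (1)
 33  0101101101→0 (1)
 34  1011011011→1 (0)
 35  0110110110→0 (0)
 36  1101101100→1 (0)
 37  1011011000→1 (0)
 38  0110110000→0 (0)
 39  1101100000→1 (0)
 40  1011000000→1 (0)
 41  0110000000→0 (0)
 42  1100000000→1 (1)
 43  1000000001→1 (1)
 44  0000000011→0 (0)
 45  0000000110→0 (0)
 46  0000001100→0 (0)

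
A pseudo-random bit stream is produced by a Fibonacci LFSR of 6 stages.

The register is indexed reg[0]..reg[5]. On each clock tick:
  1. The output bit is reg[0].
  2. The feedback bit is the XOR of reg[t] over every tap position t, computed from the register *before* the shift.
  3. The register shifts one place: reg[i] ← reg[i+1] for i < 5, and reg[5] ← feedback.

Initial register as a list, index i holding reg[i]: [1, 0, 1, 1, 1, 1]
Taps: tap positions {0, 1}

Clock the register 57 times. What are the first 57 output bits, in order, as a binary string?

k : reg_k → out_k, fb_k
0: 101111 → 1, fb=1
1: 011111 → 0, fb=1
2: 111111 → 1, fb=0
3: 111110 → 1, fb=0
4: 111100 → 1, fb=0
5: 111000 → 1, fb=0
6: 110000 → 1, fb=0
7: 100000 → 1, fb=1
8: 000001 → 0, fb=0
9: 000010 → 0, fb=0
10: 000100 → 0, fb=0
11: 001000 → 0, fb=0
12: 010000 → 0, fb=1
13: 100001 → 1, fb=1
14: 000011 → 0, fb=0
15: 000110 → 0, fb=0
16: 001100 → 0, fb=0
17: 011000 → 0, fb=1
18: 110001 → 1, fb=0
19: 100010 → 1, fb=1
20: 000101 → 0, fb=0
21: 001010 → 0, fb=0
22: 010100 → 0, fb=1
23: 101001 → 1, fb=1
24: 010011 → 0, fb=1
25: 100111 → 1, fb=1
26: 001111 → 0, fb=0
27: 011110 → 0, fb=1
28: 111101 → 1, fb=0
29: 111010 → 1, fb=0
30: 110100 → 1, fb=0
31: 101000 → 1, fb=1
32: 010001 → 0, fb=1
33: 100011 → 1, fb=1
34: 000111 → 0, fb=0
35: 001110 → 0, fb=0
36: 011100 → 0, fb=1
37: 111001 → 1, fb=0
38: 110010 → 1, fb=0
39: 100100 → 1, fb=1
40: 001001 → 0, fb=0
41: 010010 → 0, fb=1
42: 100101 → 1, fb=1
43: 001011 → 0, fb=0
44: 010110 → 0, fb=1
45: 101101 → 1, fb=1
46: 011011 → 0, fb=1
47: 110111 → 1, fb=0
48: 101110 → 1, fb=1
49: 011101 → 0, fb=1
50: 111011 → 1, fb=0
51: 110110 → 1, fb=0
52: 101100 → 1, fb=1
53: 011001 → 0, fb=1
54: 110011 → 1, fb=0
55: 100110 → 1, fb=1
56: 001101 → 0, fb=0

101111110000010000110001010011110100011100100101101110110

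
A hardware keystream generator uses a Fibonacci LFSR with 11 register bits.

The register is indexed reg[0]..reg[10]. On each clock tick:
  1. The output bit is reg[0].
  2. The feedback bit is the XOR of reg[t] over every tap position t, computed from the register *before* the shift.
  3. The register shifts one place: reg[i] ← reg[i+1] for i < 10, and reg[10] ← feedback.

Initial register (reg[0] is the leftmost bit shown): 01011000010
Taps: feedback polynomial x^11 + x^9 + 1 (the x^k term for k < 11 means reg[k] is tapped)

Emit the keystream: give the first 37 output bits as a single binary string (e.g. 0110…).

0101100001011100000010011111111010011

k : reg_k → out_k, fb_k
0: 01011000010 → 0, fb=1
1: 10110000101 → 1, fb=1
2: 01100001011 → 0, fb=1
3: 11000010111 → 1, fb=0
4: 10000101110 → 1, fb=0
5: 00001011100 → 0, fb=0
6: 00010111000 → 0, fb=0
7: 00101110000 → 0, fb=0
8: 01011100000 → 0, fb=0
9: 10111000000 → 1, fb=1
10: 01110000001 → 0, fb=0
11: 11100000010 → 1, fb=0
12: 11000000100 → 1, fb=1
13: 10000001001 → 1, fb=1
14: 00000010011 → 0, fb=1
15: 00000100111 → 0, fb=1
16: 00001001111 → 0, fb=1
17: 00010011111 → 0, fb=1
18: 00100111111 → 0, fb=1
19: 01001111111 → 0, fb=1
20: 10011111111 → 1, fb=0
21: 00111111110 → 0, fb=1
22: 01111111101 → 0, fb=0
23: 11111111010 → 1, fb=0
24: 11111110100 → 1, fb=1
25: 11111101001 → 1, fb=1
26: 11111010011 → 1, fb=0
27: 11110100110 → 1, fb=0
28: 11101001100 → 1, fb=1
29: 11010011001 → 1, fb=1
30: 10100110011 → 1, fb=0
31: 01001100110 → 0, fb=1
32: 10011001101 → 1, fb=1
33: 00110011011 → 0, fb=1
34: 01100110111 → 0, fb=1
35: 11001101111 → 1, fb=0
36: 10011011110 → 1, fb=0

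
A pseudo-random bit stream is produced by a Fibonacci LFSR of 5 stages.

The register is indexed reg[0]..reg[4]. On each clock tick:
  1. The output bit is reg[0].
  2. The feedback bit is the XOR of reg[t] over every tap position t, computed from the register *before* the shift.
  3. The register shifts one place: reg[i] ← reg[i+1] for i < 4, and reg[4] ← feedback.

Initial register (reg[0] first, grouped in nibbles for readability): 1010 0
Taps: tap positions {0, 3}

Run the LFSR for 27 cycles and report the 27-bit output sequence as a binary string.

step | reg (before) | out | fb
   0 | 10100 | 1 | 1
   1 | 01001 | 0 | 0
   2 | 10010 | 1 | 0
   3 | 00100 | 0 | 0
   4 | 01000 | 0 | 0
   5 | 10000 | 1 | 1
   6 | 00001 | 0 | 0
   7 | 00010 | 0 | 1
   8 | 00101 | 0 | 0
   9 | 01010 | 0 | 1
  10 | 10101 | 1 | 1
  11 | 01011 | 0 | 1
  12 | 10111 | 1 | 0
  13 | 01110 | 0 | 1
  14 | 11101 | 1 | 1
  15 | 11011 | 1 | 0
  16 | 10110 | 1 | 0
  17 | 01100 | 0 | 0
  18 | 11000 | 1 | 1
  19 | 10001 | 1 | 1
  20 | 00011 | 0 | 1
  21 | 00111 | 0 | 1
  22 | 01111 | 0 | 1
  23 | 11111 | 1 | 0
  24 | 11110 | 1 | 0
  25 | 11100 | 1 | 1
  26 | 11001 | 1 | 1

101001000010101110110001111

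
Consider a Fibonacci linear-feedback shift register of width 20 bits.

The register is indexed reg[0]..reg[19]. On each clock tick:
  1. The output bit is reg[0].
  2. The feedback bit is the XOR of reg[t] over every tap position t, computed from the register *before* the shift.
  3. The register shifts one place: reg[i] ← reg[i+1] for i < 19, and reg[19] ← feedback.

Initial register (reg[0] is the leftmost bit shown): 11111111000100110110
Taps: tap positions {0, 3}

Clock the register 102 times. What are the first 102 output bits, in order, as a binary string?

k : reg_k → out_k, fb_k
0: 11111111000100110110 → 1, fb=0
1: 11111110001001101100 → 1, fb=0
2: 11111100010011011000 → 1, fb=0
3: 11111000100110110000 → 1, fb=0
4: 11110001001101100000 → 1, fb=0
5: 11100010011011000000 → 1, fb=1
6: 11000100110110000001 → 1, fb=1
7: 10001001101100000011 → 1, fb=1
8: 00010011011000000111 → 0, fb=1
9: 00100110110000001111 → 0, fb=0
10: 01001101100000011110 → 0, fb=0
11: 10011011000000111100 → 1, fb=0
12: 00110110000001111000 → 0, fb=1
13: 01101100000011110001 → 0, fb=0
14: 11011000000111100010 → 1, fb=0
15: 10110000001111000100 → 1, fb=0
16: 01100000011110001000 → 0, fb=0
17: 11000000111100010000 → 1, fb=1
18: 10000001111000100001 → 1, fb=1
19: 00000011110001000011 → 0, fb=0
20: 00000111100010000110 → 0, fb=0
21: 00001111000100001100 → 0, fb=0
22: 00011110001000011000 → 0, fb=1
23: 00111100010000110001 → 0, fb=1
24: 01111000100001100011 → 0, fb=1
25: 11110001000011000111 → 1, fb=0
26: 11100010000110001110 → 1, fb=1
27: 11000100001100011101 → 1, fb=1
28: 10001000011000111011 → 1, fb=1
29: 00010000110001110111 → 0, fb=1
30: 00100001100011101111 → 0, fb=0
31: 01000011000111011110 → 0, fb=0
32: 10000110001110111100 → 1, fb=1
33: 00001100011101111001 → 0, fb=0
34: 00011000111011110010 → 0, fb=1
35: 00110001110111100101 → 0, fb=1
36: 01100011101111001011 → 0, fb=0
37: 11000111011110010110 → 1, fb=1
38: 10001110111100101101 → 1, fb=1
39: 00011101111001011011 → 0, fb=1
40: 00111011110010110111 → 0, fb=1
41: 01110111100101101111 → 0, fb=1
42: 11101111001011011111 → 1, fb=1
43: 11011110010110111111 → 1, fb=0
44: 10111100101101111110 → 1, fb=0
45: 01111001011011111100 → 0, fb=1
46: 11110010110111111001 → 1, fb=0
47: 11100101101111110010 → 1, fb=1
48: 11001011011111100101 → 1, fb=1
49: 10010110111111001011 → 1, fb=0
50: 00101101111110010110 → 0, fb=0
51: 01011011111100101100 → 0, fb=1
52: 10110111111001011001 → 1, fb=0
53: 01101111110010110010 → 0, fb=0
54: 11011111100101100100 → 1, fb=0
55: 10111111001011001000 → 1, fb=0
56: 01111110010110010000 → 0, fb=1
57: 11111100101100100001 → 1, fb=0
58: 11111001011001000010 → 1, fb=0
59: 11110010110010000100 → 1, fb=0
60: 11100101100100001000 → 1, fb=1
61: 11001011001000010001 → 1, fb=1
62: 10010110010000100011 → 1, fb=0
63: 00101100100001000110 → 0, fb=0
64: 01011001000010001100 → 0, fb=1
65: 10110010000100011001 → 1, fb=0
66: 01100100001000110010 → 0, fb=0
67: 11001000010001100100 → 1, fb=1
68: 10010000100011001001 → 1, fb=0
69: 00100001000110010010 → 0, fb=0
70: 01000010001100100100 → 0, fb=0
71: 10000100011001001000 → 1, fb=1
72: 00001000110010010001 → 0, fb=0
73: 00010001100100100010 → 0, fb=1
74: 00100011001001000101 → 0, fb=0
75: 01000110010010001010 → 0, fb=0
76: 10001100100100010100 → 1, fb=1
77: 00011001001000101001 → 0, fb=1
78: 00110010010001010011 → 0, fb=1
79: 01100100100010100111 → 0, fb=0
80: 11001001000101001110 → 1, fb=1
81: 10010010001010011101 → 1, fb=0
82: 00100100010100111010 → 0, fb=0
83: 01001000101001110100 → 0, fb=0
84: 10010001010011101000 → 1, fb=0
85: 00100010100111010000 → 0, fb=0
86: 01000101001110100000 → 0, fb=0
87: 10001010011101000000 → 1, fb=1
88: 00010100111010000001 → 0, fb=1
89: 00101001110100000011 → 0, fb=0
90: 01010011101000000110 → 0, fb=1
91: 10100111010000001101 → 1, fb=1
92: 01001110100000011011 → 0, fb=0
93: 10011101000000110110 → 1, fb=0
94: 00111010000001101100 → 0, fb=1
95: 01110100000011011001 → 0, fb=1
96: 11101000000110110011 → 1, fb=1
97: 11010000001101100111 → 1, fb=0
98: 10100000011011001110 → 1, fb=1
99: 01000000110110011101 → 0, fb=0
100: 10000001101100111010 → 1, fb=1
101: 00000011011001110101 → 0, fb=0

111111110001001101100000011110001000011000111011110010110111111001011001000010001100100100010100111010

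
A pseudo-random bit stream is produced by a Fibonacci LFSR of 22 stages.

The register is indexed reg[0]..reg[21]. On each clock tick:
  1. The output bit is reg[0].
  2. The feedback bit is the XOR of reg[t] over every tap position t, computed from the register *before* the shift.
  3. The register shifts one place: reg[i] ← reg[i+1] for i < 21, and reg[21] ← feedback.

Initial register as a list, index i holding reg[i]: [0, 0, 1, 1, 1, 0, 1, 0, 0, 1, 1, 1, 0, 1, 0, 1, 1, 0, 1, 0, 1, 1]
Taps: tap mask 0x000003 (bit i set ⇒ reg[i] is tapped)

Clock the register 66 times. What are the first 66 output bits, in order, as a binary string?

k : reg_k → out_k, fb_k
0: 0011101001110101101011 → 0, fb=0
1: 0111010011101011010110 → 0, fb=1
2: 1110100111010110101101 → 1, fb=0
3: 1101001110101101011010 → 1, fb=0
4: 1010011101011010110100 → 1, fb=1
5: 0100111010110101101001 → 0, fb=1
6: 1001110101101011010011 → 1, fb=1
7: 0011101011010110100111 → 0, fb=0
8: 0111010110101101001110 → 0, fb=1
9: 1110101101011010011101 → 1, fb=0
10: 1101011010110100111010 → 1, fb=0
11: 1010110101101001110100 → 1, fb=1
12: 0101101011010011101001 → 0, fb=1
13: 1011010110100111010011 → 1, fb=1
14: 0110101101001110100111 → 0, fb=1
15: 1101011010011101001111 → 1, fb=0
16: 1010110100111010011110 → 1, fb=1
17: 0101101001110100111101 → 0, fb=1
18: 1011010011101001111011 → 1, fb=1
19: 0110100111010011110111 → 0, fb=1
20: 1101001110100111101111 → 1, fb=0
21: 1010011101001111011110 → 1, fb=1
22: 0100111010011110111101 → 0, fb=1
23: 1001110100111101111011 → 1, fb=1
24: 0011101001111011110111 → 0, fb=0
25: 0111010011110111101110 → 0, fb=1
26: 1110100111101111011101 → 1, fb=0
27: 1101001111011110111010 → 1, fb=0
28: 1010011110111101110100 → 1, fb=1
29: 0100111101111011101001 → 0, fb=1
30: 1001111011110111010011 → 1, fb=1
31: 0011110111101110100111 → 0, fb=0
32: 0111101111011101001110 → 0, fb=1
33: 1111011110111010011101 → 1, fb=0
34: 1110111101110100111010 → 1, fb=0
35: 1101111011101001110100 → 1, fb=0
36: 1011110111010011101000 → 1, fb=1
37: 0111101110100111010001 → 0, fb=1
38: 1111011101001110100011 → 1, fb=0
39: 1110111010011101000110 → 1, fb=0
40: 1101110100111010001100 → 1, fb=0
41: 1011101001110100011000 → 1, fb=1
42: 0111010011101000110001 → 0, fb=1
43: 1110100111010001100011 → 1, fb=0
44: 1101001110100011000110 → 1, fb=0
45: 1010011101000110001100 → 1, fb=1
46: 0100111010001100011001 → 0, fb=1
47: 1001110100011000110011 → 1, fb=1
48: 0011101000110001100111 → 0, fb=0
49: 0111010001100011001110 → 0, fb=1
50: 1110100011000110011101 → 1, fb=0
51: 1101000110001100111010 → 1, fb=0
52: 1010001100011001110100 → 1, fb=1
53: 0100011000110011101001 → 0, fb=1
54: 1000110001100111010011 → 1, fb=1
55: 0001100011001110100111 → 0, fb=0
56: 0011000110011101001110 → 0, fb=0
57: 0110001100111010011100 → 0, fb=1
58: 1100011001110100111001 → 1, fb=0
59: 1000110011101001110010 → 1, fb=1
60: 0001100111010011100101 → 0, fb=0
61: 0011001110100111001010 → 0, fb=0
62: 0110011101001110010100 → 0, fb=1
63: 1100111010011100101001 → 1, fb=0
64: 1001110100111001010010 → 1, fb=1
65: 0011101001110010100101 → 0, fb=0

001110100111010110101101001110100111101111011101001110100011000110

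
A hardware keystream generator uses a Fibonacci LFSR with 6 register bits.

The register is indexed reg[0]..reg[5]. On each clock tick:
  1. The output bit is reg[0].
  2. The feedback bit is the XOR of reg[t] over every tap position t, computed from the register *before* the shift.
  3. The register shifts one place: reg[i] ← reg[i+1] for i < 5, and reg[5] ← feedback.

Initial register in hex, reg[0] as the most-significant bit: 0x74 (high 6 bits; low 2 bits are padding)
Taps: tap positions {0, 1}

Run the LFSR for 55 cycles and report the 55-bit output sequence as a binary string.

0111011001101010111111000001000011000101001111010001110

tick  register→output (feedback)
  0  011101→0 (1)
  1  111011→1 (0)
  2  110110→1 (0)
  3  101100→1 (1)
  4  011001→0 (1)
  5  110011→1 (0)
  6  100110→1 (1)
  7  001101→0 (0)
  8  011010→0 (1)
  9  110101→1 (0)
 10  101010→1 (1)
 11  010101→0 (1)
 12  101011→1 (1)
 13  010111→0 (1)
 14  101111→1 (1)
 15  011111→0 (1)
 16  111111→1 (0)
 17  111110→1 (0)
 18  111100→1 (0)
 19  111000→1 (0)
 20  110000→1 (0)
 21  100000→1 (1)
 22  000001→0 (0)
 23  000010→0 (0)
 24  000100→0 (0)
 25  001000→0 (0)
 26  010000→0 (1)
 27  100001→1 (1)
 28  000011→0 (0)
 29  000110→0 (0)
 30  001100→0 (0)
 31  011000→0 (1)
 32  110001→1 (0)
 33  100010→1 (1)
 34  000101→0 (0)
 35  001010→0 (0)
 36  010100→0 (1)
 37  101001→1 (1)
 38  010011→0 (1)
 39  100111→1 (1)
 40  001111→0 (0)
 41  011110→0 (1)
 42  111101→1 (0)
 43  111010→1 (0)
 44  110100→1 (0)
 45  101000→1 (1)
 46  010001→0 (1)
 47  100011→1 (1)
 48  000111→0 (0)
 49  001110→0 (0)
 50  011100→0 (1)
 51  111001→1 (0)
 52  110010→1 (0)
 53  100100→1 (1)
 54  001001→0 (0)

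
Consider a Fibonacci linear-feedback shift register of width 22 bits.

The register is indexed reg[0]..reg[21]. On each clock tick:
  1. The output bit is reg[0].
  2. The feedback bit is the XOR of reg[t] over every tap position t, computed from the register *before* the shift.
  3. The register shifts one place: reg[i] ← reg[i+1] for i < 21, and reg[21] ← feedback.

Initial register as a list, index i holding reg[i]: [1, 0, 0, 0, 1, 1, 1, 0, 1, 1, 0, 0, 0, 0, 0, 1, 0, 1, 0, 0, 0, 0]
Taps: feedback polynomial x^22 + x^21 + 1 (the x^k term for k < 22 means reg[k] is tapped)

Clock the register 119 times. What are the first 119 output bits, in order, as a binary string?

10001110110000010100001111010010000001100000101001110000000100000011000101111111100000001000011010101011111111000001001

tick  register→output (feedback)
  0  1000111011000001010000→1 (1)
  1  0001110110000010100001→0 (1)
  2  0011101100000101000011→0 (1)
  3  0111011000001010000111→0 (1)
  4  1110110000010100001111→1 (0)
  5  1101100000101000011110→1 (1)
  6  1011000001010000111101→1 (0)
  7  0110000010100001111010→0 (0)
  8  1100000101000011110100→1 (1)
  9  1000001010000111101001→1 (0)
 10  0000010100001111010010→0 (0)
 11  0000101000011110100100→0 (0)
 12  0001010000111101001000→0 (0)
 13  0010100001111010010000→0 (0)
 14  0101000011110100100000→0 (0)
 15  1010000111101001000000→1 (1)
 16  0100001111010010000001→0 (1)
 17  1000011110100100000011→1 (0)
 18  0000111101001000000110→0 (0)
 19  0001111010010000001100→0 (0)
 20  0011110100100000011000→0 (0)
 21  0111101001000000110000→0 (0)
 22  1111010010000001100000→1 (1)
 23  1110100100000011000001→1 (0)
 24  1101001000000110000010→1 (1)
 25  1010010000001100000101→1 (0)
 26  0100100000011000001010→0 (0)
 27  1001000000110000010100→1 (1)
 28  0010000001100000101001→0 (1)
 29  0100000011000001010011→0 (1)
 30  1000000110000010100111→1 (0)
 31  0000001100000101001110→0 (0)
 32  0000011000001010011100→0 (0)
 33  0000110000010100111000→0 (0)
 34  0001100000101001110000→0 (0)
 35  0011000001010011100000→0 (0)
 36  0110000010100111000000→0 (0)
 37  1100000101001110000000→1 (1)
 38  1000001010011100000001→1 (0)
 39  0000010100111000000010→0 (0)
 40  0000101001110000000100→0 (0)
 41  0001010011100000001000→0 (0)
 42  0010100111000000010000→0 (0)
 43  0101001110000000100000→0 (0)
 44  1010011100000001000000→1 (1)
 45  0100111000000010000001→0 (1)
 46  1001110000000100000011→1 (0)
 47  0011100000001000000110→0 (0)
 48  0111000000010000001100→0 (0)
 49  1110000000100000011000→1 (1)
 50  1100000001000000110001→1 (0)
 51  1000000010000001100010→1 (1)
 52  0000000100000011000101→0 (1)
 53  0000001000000110001011→0 (1)
 54  0000010000001100010111→0 (1)
 55  0000100000011000101111→0 (1)
 56  0001000000110001011111→0 (1)
 57  0010000001100010111111→0 (1)
 58  0100000011000101111111→0 (1)
 59  1000000110001011111111→1 (0)
 60  0000001100010111111110→0 (0)
 61  0000011000101111111100→0 (0)
 62  0000110001011111111000→0 (0)
 63  0001100010111111110000→0 (0)
 64  0011000101111111100000→0 (0)
 65  0110001011111111000000→0 (0)
 66  1100010111111110000000→1 (1)
 67  1000101111111100000001→1 (0)
 68  0001011111111000000010→0 (0)
 69  0010111111110000000100→0 (0)
 70  0101111111100000001000→0 (0)
 71  1011111111000000010000→1 (1)
 72  0111111110000000100001→0 (1)
 73  1111111100000001000011→1 (0)
 74  1111111000000010000110→1 (1)
 75  1111110000000100001101→1 (0)
 76  1111100000001000011010→1 (1)
 77  1111000000010000110101→1 (0)
 78  1110000000100001101010→1 (1)
 79  1100000001000011010101→1 (0)
 80  1000000010000110101010→1 (1)
 81  0000000100001101010101→0 (1)
 82  0000001000011010101011→0 (1)
 83  0000010000110101010111→0 (1)
 84  0000100001101010101111→0 (1)
 85  0001000011010101011111→0 (1)
 86  0010000110101010111111→0 (1)
 87  0100001101010101111111→0 (1)
 88  1000011010101011111111→1 (0)
 89  0000110101010111111110→0 (0)
 90  0001101010101111111100→0 (0)
 91  0011010101011111111000→0 (0)
 92  0110101010111111110000→0 (0)
 93  1101010101111111100000→1 (1)
 94  1010101011111111000001→1 (0)
 95  0101010111111110000010→0 (0)
 96  1010101111111100000100→1 (1)
 97  0101011111111000001001→0 (1)
 98  1010111111110000010011→1 (0)
 99  0101111111100000100110→0 (0)
100  1011111111000001001100→1 (1)
101  0111111110000010011001→0 (1)
102  1111111100000100110011→1 (0)
103  1111111000001001100110→1 (1)
104  1111110000010011001101→1 (0)
105  1111100000100110011010→1 (1)
106  1111000001001100110101→1 (0)
107  1110000010011001101010→1 (1)
108  1100000100110011010101→1 (0)
109  1000001001100110101010→1 (1)
110  0000010011001101010101→0 (1)
111  0000100110011010101011→0 (1)
112  0001001100110101010111→0 (1)
113  0010011001101010101111→0 (1)
114  0100110011010101011111→0 (1)
115  1001100110101010111111→1 (0)
116  0011001101010101111110→0 (0)
117  0110011010101011111100→0 (0)
118  1100110101010111111000→1 (1)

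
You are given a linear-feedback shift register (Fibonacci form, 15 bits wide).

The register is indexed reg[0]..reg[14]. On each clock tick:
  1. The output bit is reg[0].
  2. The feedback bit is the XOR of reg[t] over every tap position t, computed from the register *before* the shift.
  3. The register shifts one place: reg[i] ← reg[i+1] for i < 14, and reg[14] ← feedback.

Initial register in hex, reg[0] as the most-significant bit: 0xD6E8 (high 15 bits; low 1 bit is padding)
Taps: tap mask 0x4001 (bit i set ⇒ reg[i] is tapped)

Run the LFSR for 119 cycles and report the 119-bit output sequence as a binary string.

11010110111010010011011010011100010010011101000011100010110000010111100100000011010111000000010011010000000011101100000

step | reg (before) | out | fb
   0 | 110101101110100 | 1 | 1
   1 | 101011011101001 | 1 | 0
   2 | 010110111010010 | 0 | 0
   3 | 101101110100100 | 1 | 1
   4 | 011011101001001 | 0 | 1
   5 | 110111010010011 | 1 | 0
   6 | 101110100100110 | 1 | 1
   7 | 011101001001101 | 0 | 1
   8 | 111010010011011 | 1 | 0
   9 | 110100100110110 | 1 | 1
  10 | 101001001101101 | 1 | 0
  11 | 010010011011010 | 0 | 0
  12 | 100100110110100 | 1 | 1
  13 | 001001101101001 | 0 | 1
  14 | 010011011010011 | 0 | 1
  15 | 100110110100111 | 1 | 0
  16 | 001101101001110 | 0 | 0
  17 | 011011010011100 | 0 | 0
  18 | 110110100111000 | 1 | 1
  19 | 101101001110001 | 1 | 0
  20 | 011010011100010 | 0 | 0
  21 | 110100111000100 | 1 | 1
  22 | 101001110001001 | 1 | 0
  23 | 010011100010010 | 0 | 0
  24 | 100111000100100 | 1 | 1
  25 | 001110001001001 | 0 | 1
  26 | 011100010010011 | 0 | 1
  27 | 111000100100111 | 1 | 0
  28 | 110001001001110 | 1 | 1
  29 | 100010010011101 | 1 | 0
  30 | 000100100111010 | 0 | 0
  31 | 001001001110100 | 0 | 0
  32 | 010010011101000 | 0 | 0
  33 | 100100111010000 | 1 | 1
  34 | 001001110100001 | 0 | 1
  35 | 010011101000011 | 0 | 1
  36 | 100111010000111 | 1 | 0
  37 | 001110100001110 | 0 | 0
  38 | 011101000011100 | 0 | 0
  39 | 111010000111000 | 1 | 1
  40 | 110100001110001 | 1 | 0
  41 | 101000011100010 | 1 | 1
  42 | 010000111000101 | 0 | 1
  43 | 100001110001011 | 1 | 0
  44 | 000011100010110 | 0 | 0
  45 | 000111000101100 | 0 | 0
  46 | 001110001011000 | 0 | 0
  47 | 011100010110000 | 0 | 0
  48 | 111000101100000 | 1 | 1
  49 | 110001011000001 | 1 | 0
  50 | 100010110000010 | 1 | 1
  51 | 000101100000101 | 0 | 1
  52 | 001011000001011 | 0 | 1
  53 | 010110000010111 | 0 | 1
  54 | 101100000101111 | 1 | 0
  55 | 011000001011110 | 0 | 0
  56 | 110000010111100 | 1 | 1
  57 | 100000101111001 | 1 | 0
  58 | 000001011110010 | 0 | 0
  59 | 000010111100100 | 0 | 0
  60 | 000101111001000 | 0 | 0
  61 | 001011110010000 | 0 | 0
  62 | 010111100100000 | 0 | 0
  63 | 101111001000000 | 1 | 1
  64 | 011110010000001 | 0 | 1
  65 | 111100100000011 | 1 | 0
  66 | 111001000000110 | 1 | 1
  67 | 110010000001101 | 1 | 0
  68 | 100100000011010 | 1 | 1
  69 | 001000000110101 | 0 | 1
  70 | 010000001101011 | 0 | 1
  71 | 100000011010111 | 1 | 0
  72 | 000000110101110 | 0 | 0
  73 | 000001101011100 | 0 | 0
  74 | 000011010111000 | 0 | 0
  75 | 000110101110000 | 0 | 0
  76 | 001101011100000 | 0 | 0
  77 | 011010111000000 | 0 | 0
  78 | 110101110000000 | 1 | 1
  79 | 101011100000001 | 1 | 0
  80 | 010111000000010 | 0 | 0
  81 | 101110000000100 | 1 | 1
  82 | 011100000001001 | 0 | 1
  83 | 111000000010011 | 1 | 0
  84 | 110000000100110 | 1 | 1
  85 | 100000001001101 | 1 | 0
  86 | 000000010011010 | 0 | 0
  87 | 000000100110100 | 0 | 0
  88 | 000001001101000 | 0 | 0
  89 | 000010011010000 | 0 | 0
  90 | 000100110100000 | 0 | 0
  91 | 001001101000000 | 0 | 0
  92 | 010011010000000 | 0 | 0
  93 | 100110100000000 | 1 | 1
  94 | 001101000000001 | 0 | 1
  95 | 011010000000011 | 0 | 1
  96 | 110100000000111 | 1 | 0
  97 | 101000000001110 | 1 | 1
  98 | 010000000011101 | 0 | 1
  99 | 100000000111011 | 1 | 0
 100 | 000000001110110 | 0 | 0
 101 | 000000011101100 | 0 | 0
 102 | 000000111011000 | 0 | 0
 103 | 000001110110000 | 0 | 0
 104 | 000011101100000 | 0 | 0
 105 | 000111011000000 | 0 | 0
 106 | 001110110000000 | 0 | 0
 107 | 011101100000000 | 0 | 0
 108 | 111011000000000 | 1 | 1
 109 | 110110000000001 | 1 | 0
 110 | 101100000000010 | 1 | 1
 111 | 011000000000101 | 0 | 1
 112 | 110000000001011 | 1 | 0
 113 | 100000000010110 | 1 | 1
 114 | 000000000101101 | 0 | 1
 115 | 000000001011011 | 0 | 1
 116 | 000000010110111 | 0 | 1
 117 | 000000101101111 | 0 | 1
 118 | 000001011011111 | 0 | 1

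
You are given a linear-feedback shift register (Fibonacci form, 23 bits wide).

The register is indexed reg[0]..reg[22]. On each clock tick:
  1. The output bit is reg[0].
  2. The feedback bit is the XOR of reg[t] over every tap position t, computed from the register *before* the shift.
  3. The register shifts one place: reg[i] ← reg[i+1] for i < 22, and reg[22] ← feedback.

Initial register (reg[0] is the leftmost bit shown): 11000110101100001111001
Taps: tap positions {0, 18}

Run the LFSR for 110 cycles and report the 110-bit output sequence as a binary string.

11000110101100001111001000011101100011011000100001111000110111011111111100001001111101000101110011110100010010

tick  register→output (feedback)
  0  11000110101100001111001→1 (0)
  1  10001101011000011110010→1 (0)
  2  00011010110000111100100→0 (0)
  3  00110101100001111001000→0 (0)
  4  01101011000011110010000→0 (1)
  5  11010110000111100100001→1 (1)
  6  10101100001111001000011→1 (1)
  7  01011000011110010000111→0 (0)
  8  10110000111100100001110→1 (1)
  9  01100001111001000011101→0 (1)
 10  11000011110010000111011→1 (0)
 11  10000111100100001110110→1 (0)
 12  00001111001000011101100→0 (0)
 13  00011110010000111011000→0 (1)
 14  00111100100001110110001→0 (1)
 15  01111001000011101100011→0 (0)
 16  11110010000111011000110→1 (1)
 17  11100100001110110001101→1 (1)
 18  11001000011101100011011→1 (0)
 19  10010000111011000110110→1 (0)
 20  00100001110110001101100→0 (0)
 21  01000011101100011011000→0 (1)
 22  10000111011000110110001→1 (0)
 23  00001110110001101100010→0 (0)
 24  00011101100011011000100→0 (0)
 25  00111011000110110001000→0 (0)
 26  01110110001101100010000→0 (1)
 27  11101100011011000100001→1 (1)
 28  11011000110110001000011→1 (1)
 29  10110001101100010000111→1 (1)
 30  01100011011000100001111→0 (0)
 31  11000110110001000011110→1 (0)
 32  10001101100010000111100→1 (0)
 33  00011011000100001111000→0 (1)
 34  00110110001000011110001→0 (1)
 35  01101100010000111100011→0 (0)
 36  11011000100001111000110→1 (1)
 37  10110001000011110001101→1 (1)
 38  01100010000111100011011→0 (1)
 39  11000100001111000110111→1 (0)
 40  10001000011110001101110→1 (1)
 41  00010000111100011011101→0 (1)
 42  00100001111000110111011→0 (1)
 43  01000011110001101110111→0 (1)
 44  10000111100011011101111→1 (1)
 45  00001111000110111011111→0 (1)
 46  00011110001101110111111→0 (1)
 47  00111100011011101111111→0 (1)
 48  01111000110111011111111→0 (1)
 49  11110001101110111111111→1 (0)
 50  11100011011101111111110→1 (0)
 51  11000110111011111111100→1 (0)
 52  10001101110111111111000→1 (0)
 53  00011011101111111110000→0 (1)
 54  00110111011111111100001→0 (0)
 55  01101110111111111000010→0 (0)
 56  11011101111111110000100→1 (1)
 57  10111011111111100001001→1 (1)
 58  01110111111111000010011→0 (1)
 59  11101111111110000100111→1 (1)
 60  11011111111100001001111→1 (1)
 61  10111111111000010011111→1 (0)
 62  01111111110000100111110→0 (1)
 63  11111111100001001111101→1 (0)
 64  11111111000010011111010→1 (0)
 65  11111110000100111110100→1 (0)
 66  11111100001001111101000→1 (1)
 67  11111000010011111010001→1 (0)
 68  11110000100111110100010→1 (1)
 69  11100001001111101000101→1 (1)
 70  11000010011111010001011→1 (1)
 71  10000100111110100010111→1 (0)
 72  00001001111101000101110→0 (0)
 73  00010011111010001011100→0 (1)
 74  00100111110100010111001→0 (1)
 75  01001111101000101110011→0 (1)
 76  10011111010001011100111→1 (1)
 77  00111110100010111001111→0 (0)
 78  01111101000101110011110→0 (1)
 79  11111010001011100111101→1 (0)
 80  11110100010111001111010→1 (0)
 81  11101000101110011110100→1 (0)
 82  11010001011100111101000→1 (1)
 83  10100010111001111010001→1 (0)
 84  01000101110011110100010→0 (0)
 85  10001011100111101000100→1 (1)
 86  00010111001111010001001→0 (0)
 87  00101110011110100010010→0 (1)
 88  01011100111101000100101→0 (0)
 89  10111001111010001001010→1 (1)
 90  01110011110100010010101→0 (1)
 91  11100111101000100101011→1 (1)
 92  11001111010001001010111→1 (0)
 93  10011110100010010101110→1 (1)
 94  00111101000100101011101→0 (1)
 95  01111010001001010111011→0 (1)
 96  11110100010010101110111→1 (0)
 97  11101000100101011101110→1 (1)
 98  11010001001010111011101→1 (0)
 99  10100010010101110111010→1 (0)
100  01000100101011101110100→0 (1)
101  10001001010111011101001→1 (1)
102  00010010101110111010011→0 (1)
103  00100101011101110100111→0 (0)
104  01001010111011101001110→0 (0)
105  10010101110111010011100→1 (0)
106  00101011101110100111000→0 (1)
107  01010111011101001110001→0 (1)
108  10101110111010011100011→1 (1)
109  01011101110100111000111→0 (0)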